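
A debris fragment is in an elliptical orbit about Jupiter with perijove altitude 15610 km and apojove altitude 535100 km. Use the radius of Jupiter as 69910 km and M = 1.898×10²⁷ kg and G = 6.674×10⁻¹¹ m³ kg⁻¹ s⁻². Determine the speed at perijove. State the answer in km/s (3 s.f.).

μ = GM = 6.674×10⁻¹¹ × 1.898×10²⁷ = 1.267×10¹⁷ m³/s².
r_p = 69910 + 15610 = 85520 km = 8.5520×10⁷ m.
r_a = 69910 + 535100 = 605010 km = 6.0501×10⁸ m.
Semi-major axis a = (r_p + r_a)/2 = 3.4526×10⁵ km = 3.453×10⁸ m.
Vis-viva: v² = μ(2/r − 1/a) = 1.267×10¹⁷ × (2.339×10⁻⁸ − 2.896×10⁻⁹) = 2.596×10⁹ m²/s².
v = 50950 m/s = 50.95 km/s.

v ≈ 50.9 km/s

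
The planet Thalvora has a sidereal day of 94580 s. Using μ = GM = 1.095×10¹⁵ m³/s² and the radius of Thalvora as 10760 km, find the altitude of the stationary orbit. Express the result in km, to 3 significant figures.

h_sync ≈ 52100 km

A synchronous orbit has period T, so by Kepler's third law a = (μT²/4π²)^(1/3).
μT²/4π² = 1.095×10¹⁵ × (9.458×10⁴)² / 39.48 = 2.481×10²³ m³.
a = 6.284×10⁷ m = 62837 km.
Altitude h = a − R = 62837 − 10760 = 52077 km.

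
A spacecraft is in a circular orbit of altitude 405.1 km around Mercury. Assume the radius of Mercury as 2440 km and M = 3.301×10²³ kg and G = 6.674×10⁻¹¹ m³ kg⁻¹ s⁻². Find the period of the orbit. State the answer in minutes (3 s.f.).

μ = GM = 6.674×10⁻¹¹ × 3.301×10²³ = 2.203×10¹³ m³/s².
r = 2440 + 405.1 = 2845.1 km = 2.8451×10⁶ m.
Kepler's third law: T = 2π√(r³/μ) = 2π√((2.845×10⁶)³ / 2.203×10¹³).
r³/μ = 1.045×10⁶ s², so T = 2π × 1.022×10³ = 6.424×10³ s.
Converting: 6.424×10³ s ÷ 60.00 = 107.1 minutes.

T ≈ 107 minutes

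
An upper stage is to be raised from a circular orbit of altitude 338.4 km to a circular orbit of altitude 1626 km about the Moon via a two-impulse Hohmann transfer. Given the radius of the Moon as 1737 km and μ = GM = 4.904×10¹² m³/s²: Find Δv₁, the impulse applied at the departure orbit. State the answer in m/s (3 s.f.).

Δv ≈ 172 m/s

r₁ = 1737 + 338.4 = 2075.4 km = 2.0754×10⁶ m.
r₂ = 1737 + 1626 = 3363.0 km = 3.3630×10⁶ m.
Transfer ellipse a_t = (r₁ + r₂)/2 = 2.719×10⁶ m.
At r₁: circular v_c1 = √(μ/r₁) = 1537 m/s; transfer-perilune v_p = √[μ(2/r₁ − 1/a_t)] = 1709 m/s.
Δv₁ = v_p − v_c1 = 172.3 m/s.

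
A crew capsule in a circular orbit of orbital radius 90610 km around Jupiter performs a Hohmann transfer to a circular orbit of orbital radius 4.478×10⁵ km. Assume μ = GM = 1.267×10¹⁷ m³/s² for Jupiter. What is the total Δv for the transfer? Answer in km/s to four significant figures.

r₁ = 90610 km = 9.061×10⁷ m.
r₂ = 4.478×10⁵ km = 4.478×10⁸ m.
Transfer ellipse a_t = (r₁ + r₂)/2 = 2.692×10⁸ m.
At r₁: circular v_c1 = √(μ/r₁) = 37390 m/s; transfer-perijove v_p = √[μ(2/r₁ − 1/a_t)] = 48230 m/s.
Δv₁ = v_p − v_c1 = 10830 m/s.
At r₂: circular v_c2 = √(μ/r₂) = 16820 m/s; transfer-apojove v_a = √[μ(2/r₂ − 1/a_t)] = 9759 m/s.
Δv₂ = v_c2 − v_a = 7062 m/s.
Total Δv = Δv₁ + Δv₂ = 17900 m/s = 17.90 km/s.

Δv_total ≈ 17.90 km/s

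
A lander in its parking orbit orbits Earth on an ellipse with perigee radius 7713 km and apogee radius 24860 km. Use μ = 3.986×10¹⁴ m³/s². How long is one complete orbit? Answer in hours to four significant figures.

Semi-major axis a = (r_p + r_a)/2 = (7713.0 + 24860)/2 = 16286 km = 1.629×10⁷ m.
By Kepler's third law T = 2π√(a³/μ) = 2π × 3.292×10³ = 2.068×10⁴ s.
= 5.746 hours.

T ≈ 5.746 hours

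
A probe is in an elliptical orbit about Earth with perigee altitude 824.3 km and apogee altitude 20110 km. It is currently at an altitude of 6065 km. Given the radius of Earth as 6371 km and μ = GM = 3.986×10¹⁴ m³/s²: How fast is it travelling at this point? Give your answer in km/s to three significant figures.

v ≈ 6.36 km/s

r_p = 6371 + 824.3 = 7195.3 km = 7.1953×10⁶ m.
r_a = 6371 + 20110 = 26481 km = 2.6481×10⁷ m.
r = 6371 + 6065 = 12436 km = 1.244×10⁷ m.
Semi-major axis a = (r_p + r_a)/2 = 16838 km = 1.684×10⁷ m.
Vis-viva: v² = μ(2/r − 1/a) = 3.986×10¹⁴ × (1.608×10⁻⁷ − 5.939×10⁻⁸) = 4.043×10⁷ m²/s².
v = 6359 m/s = 6.359 km/s.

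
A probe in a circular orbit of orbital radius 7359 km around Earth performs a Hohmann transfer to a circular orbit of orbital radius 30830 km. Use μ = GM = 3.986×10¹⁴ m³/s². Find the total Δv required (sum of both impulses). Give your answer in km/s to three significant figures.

Δv_total ≈ 3.36 km/s

r₁ = 7359 km = 7.359×10⁶ m.
r₂ = 30830 km = 3.083×10⁷ m.
Transfer ellipse a_t = (r₁ + r₂)/2 = 1.909×10⁷ m.
At r₁: circular v_c1 = √(μ/r₁) = 7360 m/s; transfer-perigee v_p = √[μ(2/r₁ − 1/a_t)] = 9352 m/s.
Δv₁ = v_p − v_c1 = 1992 m/s.
At r₂: circular v_c2 = √(μ/r₂) = 3596 m/s; transfer-apogee v_a = √[μ(2/r₂ − 1/a_t)] = 2232 m/s.
Δv₂ = v_c2 − v_a = 1363 m/s.
Total Δv = Δv₁ + Δv₂ = 3356 m/s = 3.356 km/s.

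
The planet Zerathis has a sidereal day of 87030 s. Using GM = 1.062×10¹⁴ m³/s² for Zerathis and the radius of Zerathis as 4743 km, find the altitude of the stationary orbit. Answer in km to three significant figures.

A synchronous orbit has period T, so by Kepler's third law a = (μT²/4π²)^(1/3).
μT²/4π² = 1.062×10¹⁴ × (8.703×10⁴)² / 39.48 = 2.038×10²² m³.
a = 2.731×10⁷ m = 27313 km.
Altitude h = a − R = 27313 − 4743 = 22570 km.

h_sync ≈ 22600 km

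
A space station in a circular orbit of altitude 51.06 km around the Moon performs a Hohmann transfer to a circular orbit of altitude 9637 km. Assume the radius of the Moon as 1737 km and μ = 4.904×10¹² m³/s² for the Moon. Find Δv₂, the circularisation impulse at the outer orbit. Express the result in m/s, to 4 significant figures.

Δv ≈ 314.4 m/s

r₁ = 1737 + 51.06 = 1788.1 km = 1.7881×10⁶ m.
r₂ = 1737 + 9637 = 11374 km = 1.1374×10⁷ m.
Transfer ellipse a_t = (r₁ + r₂)/2 = 6.581×10⁶ m.
At r₁: circular v_c1 = √(μ/r₁) = 1656 m/s; transfer-perilune v_p = √[μ(2/r₁ − 1/a_t)] = 2177 m/s.
At r₂: circular v_c2 = √(μ/r₂) = 656.6 m/s; transfer-apolune v_a = √[μ(2/r₂ − 1/a_t)] = 342.3 m/s.
Δv₂ = v_c2 − v_a = 314.4 m/s.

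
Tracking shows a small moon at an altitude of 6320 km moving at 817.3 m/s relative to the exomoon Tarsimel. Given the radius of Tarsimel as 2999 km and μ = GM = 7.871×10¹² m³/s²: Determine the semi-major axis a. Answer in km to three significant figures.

a ≈ 7710 km

r = 2999 + 6320 = 9319.0 km = 9.319×10⁶ m.
Vis-viva rearranged: 1/a = 2/r − v²/μ = 2.146×10⁻⁷ − 8.487×10⁻⁸ = 1.297×10⁻⁷ m⁻¹.
a = 7.707×10⁶ m = 7707.2 km.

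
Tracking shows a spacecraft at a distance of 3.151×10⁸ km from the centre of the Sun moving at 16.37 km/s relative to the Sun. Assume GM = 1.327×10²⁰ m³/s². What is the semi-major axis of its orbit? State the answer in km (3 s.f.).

r = 3.151×10¹¹ m.
Vis-viva rearranged: 1/a = 2/r − v²/μ = 6.347×10⁻¹² − 2.019×10⁻¹² = 4.328×10⁻¹² m⁻¹.
a = 2.311×10¹¹ m = 2.3107×10⁸ km.

a ≈ 2.31×10⁸ km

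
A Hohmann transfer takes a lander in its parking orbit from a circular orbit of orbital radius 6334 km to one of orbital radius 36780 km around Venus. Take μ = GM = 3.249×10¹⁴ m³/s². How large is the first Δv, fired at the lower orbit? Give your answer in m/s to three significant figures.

r₁ = 6334 km = 6.334×10⁶ m.
r₂ = 36780 km = 3.678×10⁷ m.
Transfer ellipse a_t = (r₁ + r₂)/2 = 2.156×10⁷ m.
At r₁: circular v_c1 = √(μ/r₁) = 7162 m/s; transfer-periapsis v_p = √[μ(2/r₁ − 1/a_t)] = 9355 m/s.
Δv₁ = v_p − v_c1 = 2193 m/s.

Δv ≈ 2190 m/s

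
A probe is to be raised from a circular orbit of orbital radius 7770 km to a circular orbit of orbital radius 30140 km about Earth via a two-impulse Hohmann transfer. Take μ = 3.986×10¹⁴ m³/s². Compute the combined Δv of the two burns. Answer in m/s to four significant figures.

r₁ = 7770 km = 7.770×10⁶ m.
r₂ = 30140 km = 3.014×10⁷ m.
Transfer ellipse a_t = (r₁ + r₂)/2 = 1.896×10⁷ m.
At r₁: circular v_c1 = √(μ/r₁) = 7162 m/s; transfer-perigee v_p = √[μ(2/r₁ − 1/a_t)] = 9032 m/s.
Δv₁ = v_p − v_c1 = 1869 m/s.
At r₂: circular v_c2 = √(μ/r₂) = 3637 m/s; transfer-apogee v_a = √[μ(2/r₂ − 1/a_t)] = 2328 m/s.
Δv₂ = v_c2 − v_a = 1308 m/s.
Total Δv = Δv₁ + Δv₂ = 3178 m/s.

Δv_total ≈ 3178 m/s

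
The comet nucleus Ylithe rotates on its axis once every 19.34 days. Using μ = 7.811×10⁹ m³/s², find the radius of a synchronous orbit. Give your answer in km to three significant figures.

T = 19.34 days = 1.671×10⁶ s.
A synchronous orbit has period T, so by Kepler's third law a = (μT²/4π²)^(1/3).
μT²/4π² = 7.811×10⁹ × (1.671×10⁶)² / 39.48 = 5.524×10²⁰ m³.
a = 8.205×10⁶ m = 8205.3 km.

r_sync ≈ 8210 km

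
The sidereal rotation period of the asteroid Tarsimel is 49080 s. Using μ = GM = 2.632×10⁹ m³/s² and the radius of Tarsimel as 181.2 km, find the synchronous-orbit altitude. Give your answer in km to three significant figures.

A synchronous orbit has period T, so by Kepler's third law a = (μT²/4π²)^(1/3).
μT²/4π² = 2.632×10⁹ × (4.908×10⁴)² / 39.48 = 1.606×10¹⁷ m³.
a = 5.436×10⁵ m = 543.56 km.
Altitude h = a − R = 543.56 − 181.2 = 362.36 km.

h_sync ≈ 362 km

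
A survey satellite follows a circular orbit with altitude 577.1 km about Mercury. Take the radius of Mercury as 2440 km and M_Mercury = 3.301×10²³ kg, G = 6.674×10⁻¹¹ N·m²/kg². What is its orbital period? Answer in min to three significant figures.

μ = GM = 6.674×10⁻¹¹ × 3.301×10²³ = 2.203×10¹³ m³/s².
r = 2440 + 577.1 = 3017.1 km = 3.0171×10⁶ m.
Kepler's third law: T = 2π√(r³/μ) = 2π√((3.017×10⁶)³ / 2.203×10¹³).
r³/μ = 1.247×10⁶ s², so T = 2π × 1.117×10³ = 7.015×10³ s.
Converting: 7.015×10³ s ÷ 60.00 = 116.9 min.

T ≈ 117 min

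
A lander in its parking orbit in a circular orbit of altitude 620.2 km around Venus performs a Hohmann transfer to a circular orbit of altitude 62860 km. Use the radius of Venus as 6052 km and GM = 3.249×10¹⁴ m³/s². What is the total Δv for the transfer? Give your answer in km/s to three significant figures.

Δv_total ≈ 3.70 km/s

r₁ = 6052 + 620.2 = 6672.2 km = 6.6722×10⁶ m.
r₂ = 6052 + 62860 = 68912 km = 6.8912×10⁷ m.
Transfer ellipse a_t = (r₁ + r₂)/2 = 3.779×10⁷ m.
At r₁: circular v_c1 = √(μ/r₁) = 6978 m/s; transfer-periapsis v_p = √[μ(2/r₁ − 1/a_t)] = 9423 m/s.
Δv₁ = v_p − v_c1 = 2445 m/s.
At r₂: circular v_c2 = √(μ/r₂) = 2171 m/s; transfer-apoapsis v_a = √[μ(2/r₂ − 1/a_t)] = 912.3 m/s.
Δv₂ = v_c2 − v_a = 1259 m/s.
Total Δv = Δv₁ + Δv₂ = 3704 m/s = 3.704 km/s.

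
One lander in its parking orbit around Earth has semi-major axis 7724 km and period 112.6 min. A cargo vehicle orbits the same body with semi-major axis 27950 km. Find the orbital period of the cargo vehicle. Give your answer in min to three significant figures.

T₂ ≈ 775 min

Kepler's third law: T² ∝ a³, so T₂ = T₁ (a₂/a₁)^(3/2).
a₂/a₁ = 3.619, (a₂/a₁)^(3/2) = 6.884.
T₂ = 112.6 × 6.884 = 775.1 min.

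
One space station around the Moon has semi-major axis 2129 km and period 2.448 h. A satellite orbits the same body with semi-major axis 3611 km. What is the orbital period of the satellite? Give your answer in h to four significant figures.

T₂ ≈ 5.407 h

Kepler's third law: T² ∝ a³, so T₂ = T₁ (a₂/a₁)^(3/2).
a₂/a₁ = 1.696, (a₂/a₁)^(3/2) = 2.209.
T₂ = 2.448 × 2.209 = 5.407 h.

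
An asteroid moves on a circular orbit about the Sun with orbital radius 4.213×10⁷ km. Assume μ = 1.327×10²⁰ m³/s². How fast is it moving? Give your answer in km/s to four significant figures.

r = 4.213×10⁷ km = 4.213×10¹⁰ m.
For a circular orbit v = √(μ/r) = √(1.327×10²⁰ / 4.213×10¹⁰) = √(3.150×10⁹) = 56120 m/s.
That is 56.12 km/s.

v ≈ 56.12 km/s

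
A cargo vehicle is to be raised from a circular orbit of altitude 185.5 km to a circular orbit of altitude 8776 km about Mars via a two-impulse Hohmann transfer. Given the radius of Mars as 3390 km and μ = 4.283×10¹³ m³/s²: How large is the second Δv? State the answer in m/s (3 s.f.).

r₁ = 3390 + 185.5 = 3575.5 km = 3.5755×10⁶ m.
r₂ = 3390 + 8776 = 12166 km = 1.2166×10⁷ m.
Transfer ellipse a_t = (r₁ + r₂)/2 = 7.871×10⁶ m.
At r₁: circular v_c1 = √(μ/r₁) = 3461 m/s; transfer-periapsis v_p = √[μ(2/r₁ − 1/a_t)] = 4303 m/s.
At r₂: circular v_c2 = √(μ/r₂) = 1876 m/s; transfer-apoapsis v_a = √[μ(2/r₂ − 1/a_t)] = 1265 m/s.
Δv₂ = v_c2 − v_a = 611.7 m/s.

Δv ≈ 612 m/s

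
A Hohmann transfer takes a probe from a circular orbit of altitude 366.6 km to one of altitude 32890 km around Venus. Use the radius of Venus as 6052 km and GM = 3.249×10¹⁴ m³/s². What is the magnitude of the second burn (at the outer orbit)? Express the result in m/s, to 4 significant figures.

r₁ = 6052 + 366.6 = 6418.6 km = 6.4186×10⁶ m.
r₂ = 6052 + 32890 = 38942 km = 3.8942×10⁷ m.
Transfer ellipse a_t = (r₁ + r₂)/2 = 2.268×10⁷ m.
At r₁: circular v_c1 = √(μ/r₁) = 7115 m/s; transfer-periapsis v_p = √[μ(2/r₁ − 1/a_t)] = 9323 m/s.
At r₂: circular v_c2 = √(μ/r₂) = 2888 m/s; transfer-apoapsis v_a = √[μ(2/r₂ − 1/a_t)] = 1537 m/s.
Δv₂ = v_c2 − v_a = 1352 m/s.

Δv ≈ 1352 m/s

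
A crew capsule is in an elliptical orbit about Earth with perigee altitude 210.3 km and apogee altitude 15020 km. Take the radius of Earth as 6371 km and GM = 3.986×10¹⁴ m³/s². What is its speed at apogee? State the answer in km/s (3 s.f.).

r_p = 6371 + 210.3 = 6581.3 km = 6.5813×10⁶ m.
r_a = 6371 + 15020 = 21391 km = 2.1391×10⁷ m.
Semi-major axis a = (r_p + r_a)/2 = 13986 km = 1.399×10⁷ m.
Vis-viva: v² = μ(2/r − 1/a) = 3.986×10¹⁴ × (9.350×10⁻⁸ − 7.150×10⁻⁸) = 8.768×10⁶ m²/s².
v = 2961 m/s = 2.961 km/s.

v ≈ 2.96 km/s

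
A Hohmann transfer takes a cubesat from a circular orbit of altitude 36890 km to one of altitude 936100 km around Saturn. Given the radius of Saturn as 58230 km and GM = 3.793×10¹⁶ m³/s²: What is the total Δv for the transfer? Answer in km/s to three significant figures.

r₁ = 58230 + 36890 = 95120 km = 9.5120×10⁷ m.
r₂ = 58230 + 936100 = 994330 km = 9.9433×10⁸ m.
Transfer ellipse a_t = (r₁ + r₂)/2 = 5.447×10⁸ m.
At r₁: circular v_c1 = √(μ/r₁) = 19970 m/s; transfer-perikrone v_p = √[μ(2/r₁ − 1/a_t)] = 26980 m/s.
Δv₁ = v_p − v_c1 = 7010 m/s.
At r₂: circular v_c2 = √(μ/r₂) = 6176 m/s; transfer-apokrone v_a = √[μ(2/r₂ − 1/a_t)] = 2581 m/s.
Δv₂ = v_c2 − v_a = 3595 m/s.
Total Δv = Δv₁ + Δv₂ = 10610 m/s = 10.61 km/s.

Δv_total ≈ 10.6 km/s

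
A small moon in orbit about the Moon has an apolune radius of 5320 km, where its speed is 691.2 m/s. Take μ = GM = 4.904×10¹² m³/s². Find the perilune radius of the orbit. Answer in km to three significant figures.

r_a = 5.320×10⁶ m.
Specific energy ε = v²/2 − μ/r = -6.829×10⁵ J/kg, so a = −μ/(2ε) = 3.590×10⁶ m.
The apsides satisfy r_p + r_a = 2a, so the perilune radius is 2a − r_a = 1.861×10⁶ m = 1860.9 km.

perilune radius ≈ 1860 km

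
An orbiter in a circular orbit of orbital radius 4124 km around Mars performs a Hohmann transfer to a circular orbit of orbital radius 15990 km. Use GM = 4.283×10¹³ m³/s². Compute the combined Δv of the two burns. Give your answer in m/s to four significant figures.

Δv_total ≈ 1429 m/s

r₁ = 4124 km = 4.124×10⁶ m.
r₂ = 15990 km = 1.599×10⁷ m.
Transfer ellipse a_t = (r₁ + r₂)/2 = 1.006×10⁷ m.
At r₁: circular v_c1 = √(μ/r₁) = 3223 m/s; transfer-periapsis v_p = √[μ(2/r₁ − 1/a_t)] = 4064 m/s.
Δv₁ = v_p − v_c1 = 840.9 m/s.
At r₂: circular v_c2 = √(μ/r₂) = 1637 m/s; transfer-apoapsis v_a = √[μ(2/r₂ − 1/a_t)] = 1048 m/s.
Δv₂ = v_c2 − v_a = 588.6 m/s.
Total Δv = Δv₁ + Δv₂ = 1429 m/s.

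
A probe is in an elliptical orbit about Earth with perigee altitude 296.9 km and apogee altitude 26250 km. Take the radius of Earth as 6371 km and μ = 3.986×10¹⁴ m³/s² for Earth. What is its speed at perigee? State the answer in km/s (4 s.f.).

r_p = 6371 + 296.9 = 6667.9 km = 6.6679×10⁶ m.
r_a = 6371 + 26250 = 32621 km = 3.2621×10⁷ m.
Semi-major axis a = (r_p + r_a)/2 = 19644 km = 1.964×10⁷ m.
Vis-viva: v² = μ(2/r − 1/a) = 3.986×10¹⁴ × (2.999×10⁻⁷ − 5.090×10⁻⁸) = 9.927×10⁷ m²/s².
v = 9963 m/s = 9.963 km/s.

v ≈ 9.963 km/s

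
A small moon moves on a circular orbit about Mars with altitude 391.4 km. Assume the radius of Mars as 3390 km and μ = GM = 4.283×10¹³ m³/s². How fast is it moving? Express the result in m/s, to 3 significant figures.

v ≈ 3370 m/s

r = 3390 + 391.4 = 3781.4 km = 3.7814×10⁶ m.
For a circular orbit v = √(μ/r) = √(4.283×10¹³ / 3.781×10⁶) = √(1.133×10⁷) = 3365 m/s.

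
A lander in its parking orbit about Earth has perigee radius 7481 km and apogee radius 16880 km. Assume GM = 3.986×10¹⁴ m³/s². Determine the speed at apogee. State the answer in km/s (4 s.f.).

v ≈ 3.808 km/s

Semi-major axis a = (r_p + r_a)/2 = 12180 km = 1.218×10⁷ m.
Vis-viva: v² = μ(2/r − 1/a) = 3.986×10¹⁴ × (1.185×10⁻⁷ − 8.210×10⁻⁸) = 1.450×10⁷ m²/s².
v = 3808 m/s = 3.808 km/s.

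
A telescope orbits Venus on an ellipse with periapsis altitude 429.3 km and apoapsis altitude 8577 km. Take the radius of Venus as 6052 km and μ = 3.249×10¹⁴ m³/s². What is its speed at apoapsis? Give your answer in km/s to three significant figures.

r_p = 6052 + 429.3 = 6481.3 km = 6.4813×10⁶ m.
r_a = 6052 + 8577 = 14629 km = 1.4629×10⁷ m.
Semi-major axis a = (r_p + r_a)/2 = 10555 km = 1.056×10⁷ m.
Vis-viva: v² = μ(2/r − 1/a) = 3.249×10¹⁴ × (1.367×10⁻⁷ − 9.474×10⁻⁸) = 1.364×10⁷ m²/s².
v = 3693 m/s = 3.693 km/s.

v ≈ 3.69 km/s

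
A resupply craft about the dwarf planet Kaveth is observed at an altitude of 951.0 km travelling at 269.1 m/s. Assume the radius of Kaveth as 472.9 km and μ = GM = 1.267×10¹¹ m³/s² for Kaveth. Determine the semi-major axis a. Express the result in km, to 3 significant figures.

r = 472.9 + 951.0 = 1423.9 km = 1.424×10⁶ m.
Vis-viva rearranged: 1/a = 2/r − v²/μ = 1.405×10⁻⁶ − 5.715×10⁻⁷ = 8.330×10⁻⁷ m⁻¹.
a = 1.200×10⁶ m = 1200.4 km.

a ≈ 1200 km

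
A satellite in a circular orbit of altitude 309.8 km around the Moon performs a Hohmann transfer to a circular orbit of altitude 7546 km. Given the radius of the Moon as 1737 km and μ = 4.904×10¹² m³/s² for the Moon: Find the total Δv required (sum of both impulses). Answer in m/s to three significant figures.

r₁ = 1737 + 309.8 = 2046.8 km = 2.0468×10⁶ m.
r₂ = 1737 + 7546 = 9283.0 km = 9.2830×10⁶ m.
Transfer ellipse a_t = (r₁ + r₂)/2 = 5.665×10⁶ m.
At r₁: circular v_c1 = √(μ/r₁) = 1548 m/s; transfer-perilune v_p = √[μ(2/r₁ − 1/a_t)] = 1981 m/s.
Δv₁ = v_p − v_c1 = 433.6 m/s.
At r₂: circular v_c2 = √(μ/r₂) = 726.8 m/s; transfer-apolune v_a = √[μ(2/r₂ − 1/a_t)] = 436.9 m/s.
Δv₂ = v_c2 − v_a = 289.9 m/s.
Total Δv = Δv₁ + Δv₂ = 723.5 m/s.

Δv_total ≈ 724 m/s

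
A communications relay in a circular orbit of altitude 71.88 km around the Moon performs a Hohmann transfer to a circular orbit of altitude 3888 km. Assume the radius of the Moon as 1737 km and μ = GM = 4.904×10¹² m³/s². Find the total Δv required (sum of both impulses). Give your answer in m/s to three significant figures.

Δv_total ≈ 661 m/s

r₁ = 1737 + 71.88 = 1808.9 km = 1.8089×10⁶ m.
r₂ = 1737 + 3888 = 5625.0 km = 5.6250×10⁶ m.
Transfer ellipse a_t = (r₁ + r₂)/2 = 3.717×10⁶ m.
At r₁: circular v_c1 = √(μ/r₁) = 1647 m/s; transfer-perilune v_p = √[μ(2/r₁ − 1/a_t)] = 2026 m/s.
Δv₁ = v_p − v_c1 = 379.0 m/s.
At r₂: circular v_c2 = √(μ/r₂) = 933.7 m/s; transfer-apolune v_a = √[μ(2/r₂ − 1/a_t)] = 651.4 m/s.
Δv₂ = v_c2 − v_a = 282.3 m/s.
Total Δv = Δv₁ + Δv₂ = 661.3 m/s.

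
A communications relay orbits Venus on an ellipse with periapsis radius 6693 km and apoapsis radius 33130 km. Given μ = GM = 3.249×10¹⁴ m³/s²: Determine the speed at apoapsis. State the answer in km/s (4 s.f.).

v ≈ 1.816 km/s

Semi-major axis a = (r_p + r_a)/2 = 19912 km = 1.991×10⁷ m.
Vis-viva: v² = μ(2/r − 1/a) = 3.249×10¹⁴ × (6.037×10⁻⁸ − 5.022×10⁻⁸) = 3.296×10⁶ m²/s².
v = 1816 m/s = 1.816 km/s.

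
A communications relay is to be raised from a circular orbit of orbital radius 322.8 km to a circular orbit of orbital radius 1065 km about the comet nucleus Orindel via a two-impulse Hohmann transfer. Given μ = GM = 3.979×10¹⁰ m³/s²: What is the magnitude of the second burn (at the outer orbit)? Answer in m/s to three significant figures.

Δv ≈ 61.5 m/s

r₁ = 322.8 km = 3.228×10⁵ m.
r₂ = 1065 km = 1.065×10⁶ m.
Transfer ellipse a_t = (r₁ + r₂)/2 = 6.939×10⁵ m.
At r₁: circular v_c1 = √(μ/r₁) = 351.1 m/s; transfer-periapsis v_p = √[μ(2/r₁ − 1/a_t)] = 435.0 m/s.
At r₂: circular v_c2 = √(μ/r₂) = 193.3 m/s; transfer-apoapsis v_a = √[μ(2/r₂ − 1/a_t)] = 131.8 m/s.
Δv₂ = v_c2 − v_a = 61.46 m/s.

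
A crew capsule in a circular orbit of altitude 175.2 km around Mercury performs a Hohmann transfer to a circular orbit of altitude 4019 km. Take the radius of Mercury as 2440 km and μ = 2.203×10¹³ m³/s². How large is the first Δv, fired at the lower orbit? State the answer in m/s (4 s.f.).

r₁ = 2440 + 175.2 = 2615.2 km = 2.6152×10⁶ m.
r₂ = 2440 + 4019 = 6459.0 km = 6.4590×10⁶ m.
Transfer ellipse a_t = (r₁ + r₂)/2 = 4.537×10⁶ m.
At r₁: circular v_c1 = √(μ/r₁) = 2902 m/s; transfer-periherm v_p = √[μ(2/r₁ − 1/a_t)] = 3463 m/s.
Δv₁ = v_p − v_c1 = 560.6 m/s.

Δv ≈ 560.6 m/s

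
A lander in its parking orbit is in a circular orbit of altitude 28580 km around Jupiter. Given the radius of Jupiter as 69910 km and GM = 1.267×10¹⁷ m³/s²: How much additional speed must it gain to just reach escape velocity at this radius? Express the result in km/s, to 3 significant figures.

r = 69910 + 28580 = 98490 km = 9.8490×10⁷ m.
Circular speed v_c = √(μ/r) = 35870 m/s.
Escape speed v_esc = √(2μ/r) = √2 × v_c = 50720 m/s.
Δv = v_esc − v_c = 14860 m/s = 14.86 km/s.

Δv ≈ 14.9 km/s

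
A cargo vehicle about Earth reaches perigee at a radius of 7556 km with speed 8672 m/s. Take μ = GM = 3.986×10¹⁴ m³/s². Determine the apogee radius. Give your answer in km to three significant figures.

r_p = 7.556×10⁶ m.
Specific energy ε = v²/2 − μ/r = -1.515×10⁷ J/kg, so a = −μ/(2ε) = 1.315×10⁷ m.
The apsides satisfy r_p + r_a = 2a, so the apogee radius is 2a − r_p = 1.875×10⁷ m = 18753 km.

apogee radius ≈ 18800 km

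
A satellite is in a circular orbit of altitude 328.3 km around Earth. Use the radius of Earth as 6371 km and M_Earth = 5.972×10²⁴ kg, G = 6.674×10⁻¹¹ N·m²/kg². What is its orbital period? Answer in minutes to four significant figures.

T ≈ 90.95 minutes

μ = GM = 6.674×10⁻¹¹ × 5.972×10²⁴ = 3.986×10¹⁴ m³/s².
r = 6371 + 328.3 = 6699.3 km = 6.6993×10⁶ m.
Kepler's third law: T = 2π√(r³/μ) = 2π√((6.699×10⁶)³ / 3.986×10¹⁴).
r³/μ = 7.544×10⁵ s², so T = 2π × 8.685×10² = 5.457×10³ s.
Converting: 5.457×10³ s ÷ 60.00 = 90.95 minutes.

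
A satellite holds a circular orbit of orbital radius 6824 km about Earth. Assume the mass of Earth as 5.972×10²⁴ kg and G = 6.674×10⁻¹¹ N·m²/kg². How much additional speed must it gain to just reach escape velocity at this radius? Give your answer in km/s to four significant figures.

μ = GM = 6.674×10⁻¹¹ × 5.972×10²⁴ = 3.986×10¹⁴ m³/s².
r = 6824 km = 6.824×10⁶ m.
Circular speed v_c = √(μ/r) = 7642 m/s.
Escape speed v_esc = √(2μ/r) = √2 × v_c = 10810 m/s.
Δv = v_esc − v_c = 3166 m/s = 3.166 km/s.

Δv ≈ 3.166 km/s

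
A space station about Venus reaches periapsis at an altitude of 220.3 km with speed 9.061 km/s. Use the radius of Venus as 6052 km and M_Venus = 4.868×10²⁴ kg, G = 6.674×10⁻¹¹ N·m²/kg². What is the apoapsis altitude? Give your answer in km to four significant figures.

apoapsis altitude ≈ 17910 km

μ = GM = 6.674×10⁻¹¹ × 4.868×10²⁴ = 3.249×10¹⁴ m³/s².
r_p = 6052 + 220.3 = 6272.3 km = 6.272×10⁶ m.
Specific energy ε = v²/2 − μ/r = -1.075×10⁷ J/kg, so a = −μ/(2ε) = 1.512×10⁷ m.
The apsides satisfy r_p + r_a = 2a, so the apoapsis radius is 2a − r_p = 2.396×10⁷ m = 23959 km.
Apoapsis altitude = 23959 − 6052 = 17907 km.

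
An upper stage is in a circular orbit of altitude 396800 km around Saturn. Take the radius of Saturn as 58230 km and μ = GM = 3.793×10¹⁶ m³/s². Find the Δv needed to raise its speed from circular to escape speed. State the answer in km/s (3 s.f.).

Δv ≈ 3.78 km/s

r = 58230 + 396800 = 455030 km = 4.5503×10⁸ m.
Circular speed v_c = √(μ/r) = 9130 m/s.
Escape speed v_esc = √(2μ/r) = √2 × v_c = 12910 m/s.
Δv = v_esc − v_c = 3782 m/s = 3.782 km/s.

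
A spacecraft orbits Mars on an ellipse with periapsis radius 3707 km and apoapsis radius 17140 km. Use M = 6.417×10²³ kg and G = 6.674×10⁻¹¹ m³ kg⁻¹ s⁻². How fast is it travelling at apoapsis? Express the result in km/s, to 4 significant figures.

v ≈ 0.9427 km/s

μ = GM = 6.674×10⁻¹¹ × 6.417×10²³ = 4.283×10¹³ m³/s².
Semi-major axis a = (r_p + r_a)/2 = 10424 km = 1.042×10⁷ m.
Vis-viva: v² = μ(2/r − 1/a) = 4.283×10¹³ × (1.167×10⁻⁷ − 9.594×10⁻⁸) = 8.886×10⁵ m²/s².
v = 942.7 m/s = 0.9427 km/s.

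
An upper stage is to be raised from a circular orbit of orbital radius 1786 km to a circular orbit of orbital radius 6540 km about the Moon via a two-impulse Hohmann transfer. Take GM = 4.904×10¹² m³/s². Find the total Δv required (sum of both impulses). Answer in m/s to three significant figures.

r₁ = 1786 km = 1.786×10⁶ m.
r₂ = 6540 km = 6.540×10⁶ m.
Transfer ellipse a_t = (r₁ + r₂)/2 = 4.163×10⁶ m.
At r₁: circular v_c1 = √(μ/r₁) = 1657 m/s; transfer-perilune v_p = √[μ(2/r₁ − 1/a_t)] = 2077 m/s.
Δv₁ = v_p − v_c1 = 419.9 m/s.
At r₂: circular v_c2 = √(μ/r₂) = 865.9 m/s; transfer-apolune v_a = √[μ(2/r₂ − 1/a_t)] = 567.2 m/s.
Δv₂ = v_c2 − v_a = 298.8 m/s.
Total Δv = Δv₁ + Δv₂ = 718.6 m/s.

Δv_total ≈ 719 m/s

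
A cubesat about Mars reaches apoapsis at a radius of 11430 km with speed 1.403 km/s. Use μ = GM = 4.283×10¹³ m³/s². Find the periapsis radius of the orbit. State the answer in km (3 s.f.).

periapsis radius ≈ 4070 km

r_a = 1.143×10⁷ m.
Specific energy ε = v²/2 − μ/r = -2.763×10⁶ J/kg, so a = −μ/(2ε) = 7.751×10⁶ m.
The apsides satisfy r_p + r_a = 2a, so the periapsis radius is 2a − r_a = 4.072×10⁶ m = 4071.5 km.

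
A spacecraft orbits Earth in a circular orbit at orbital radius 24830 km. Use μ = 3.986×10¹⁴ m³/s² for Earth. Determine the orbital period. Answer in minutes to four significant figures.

r = 24830 km = 2.483×10⁷ m.
Kepler's third law: T = 2π√(r³/μ) = 2π√((2.483×10⁷)³ / 3.986×10¹⁴).
r³/μ = 3.841×10⁷ s², so T = 2π × 6.197×10³ = 3.894×10⁴ s.
Converting: 3.894×10⁴ s ÷ 60.00 = 649.0 minutes.

T ≈ 649.0 minutes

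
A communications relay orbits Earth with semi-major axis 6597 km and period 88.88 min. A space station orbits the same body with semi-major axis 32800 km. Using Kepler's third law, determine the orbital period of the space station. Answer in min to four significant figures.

T₂ ≈ 985.4 min

Kepler's third law: T² ∝ a³, so T₂ = T₁ (a₂/a₁)^(3/2).
a₂/a₁ = 4.972, (a₂/a₁)^(3/2) = 11.09.
T₂ = 88.88 × 11.09 = 985.4 min.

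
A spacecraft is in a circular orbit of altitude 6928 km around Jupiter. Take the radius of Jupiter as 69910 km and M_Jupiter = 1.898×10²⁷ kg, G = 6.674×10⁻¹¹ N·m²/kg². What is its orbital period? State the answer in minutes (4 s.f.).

μ = GM = 6.674×10⁻¹¹ × 1.898×10²⁷ = 1.267×10¹⁷ m³/s².
r = 69910 + 6928 = 76838 km = 7.6838×10⁷ m.
Kepler's third law: T = 2π√(r³/μ) = 2π√((7.684×10⁷)³ / 1.267×10¹⁷).
r³/μ = 3.581×10⁶ s², so T = 2π × 1.892×10³ = 1.189×10⁴ s.
Converting: 1.189×10⁴ s ÷ 60.00 = 198.2 minutes.

T ≈ 198.2 minutes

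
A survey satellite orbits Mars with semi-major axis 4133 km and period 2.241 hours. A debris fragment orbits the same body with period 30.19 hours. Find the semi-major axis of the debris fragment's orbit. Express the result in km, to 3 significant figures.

Kepler's third law: a³ ∝ T², so a₂ = a₁ (T₂/T₁)^(2/3).
T₂/T₁ = 13.47, (T₂/T₁)^(2/3) = 5.662.
a₂ = 4133 × 5.662 = 23400 km.

a₂ ≈ 23400 km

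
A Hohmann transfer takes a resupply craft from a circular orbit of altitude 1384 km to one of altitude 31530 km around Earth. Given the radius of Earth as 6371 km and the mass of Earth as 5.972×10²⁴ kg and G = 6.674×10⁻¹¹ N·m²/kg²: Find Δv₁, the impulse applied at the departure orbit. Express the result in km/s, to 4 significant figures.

μ = GM = 6.674×10⁻¹¹ × 5.972×10²⁴ = 3.986×10¹⁴ m³/s².
r₁ = 6371 + 1384 = 7755.0 km = 7.7550×10⁶ m.
r₂ = 6371 + 31530 = 37901 km = 3.7901×10⁷ m.
Transfer ellipse a_t = (r₁ + r₂)/2 = 2.283×10⁷ m.
At r₁: circular v_c1 = √(μ/r₁) = 7169 m/s; transfer-perigee v_p = √[μ(2/r₁ − 1/a_t)] = 9237 m/s.
Δv₁ = v_p − v_c1 = 2068 m/s.
= 2.068 km/s.

Δv ≈ 2.068 km/s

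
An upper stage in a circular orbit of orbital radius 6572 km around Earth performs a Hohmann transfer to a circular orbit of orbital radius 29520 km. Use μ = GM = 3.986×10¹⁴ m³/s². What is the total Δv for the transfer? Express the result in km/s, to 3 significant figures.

Δv_total ≈ 3.63 km/s

r₁ = 6572 km = 6.572×10⁶ m.
r₂ = 29520 km = 2.952×10⁷ m.
Transfer ellipse a_t = (r₁ + r₂)/2 = 1.805×10⁷ m.
At r₁: circular v_c1 = √(μ/r₁) = 7788 m/s; transfer-perigee v_p = √[μ(2/r₁ − 1/a_t)] = 9961 m/s.
Δv₁ = v_p − v_c1 = 2173 m/s.
At r₂: circular v_c2 = √(μ/r₂) = 3675 m/s; transfer-apogee v_a = √[μ(2/r₂ − 1/a_t)] = 2218 m/s.
Δv₂ = v_c2 − v_a = 1457 m/s.
Total Δv = Δv₁ + Δv₂ = 3630 m/s = 3.630 km/s.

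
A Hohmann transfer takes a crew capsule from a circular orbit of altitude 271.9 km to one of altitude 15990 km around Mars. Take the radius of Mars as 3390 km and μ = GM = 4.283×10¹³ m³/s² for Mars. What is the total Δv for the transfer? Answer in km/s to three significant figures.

Δv_total ≈ 1.66 km/s

r₁ = 3390 + 271.9 = 3661.9 km = 3.6619×10⁶ m.
r₂ = 3390 + 15990 = 19380 km = 1.9380×10⁷ m.
Transfer ellipse a_t = (r₁ + r₂)/2 = 1.152×10⁷ m.
At r₁: circular v_c1 = √(μ/r₁) = 3420 m/s; transfer-periapsis v_p = √[μ(2/r₁ − 1/a_t)] = 4436 m/s.
Δv₁ = v_p − v_c1 = 1016 m/s.
At r₂: circular v_c2 = √(μ/r₂) = 1487 m/s; transfer-apoapsis v_a = √[μ(2/r₂ − 1/a_t)] = 838.1 m/s.
Δv₂ = v_c2 − v_a = 648.5 m/s.
Total Δv = Δv₁ + Δv₂ = 1664 m/s = 1.664 km/s.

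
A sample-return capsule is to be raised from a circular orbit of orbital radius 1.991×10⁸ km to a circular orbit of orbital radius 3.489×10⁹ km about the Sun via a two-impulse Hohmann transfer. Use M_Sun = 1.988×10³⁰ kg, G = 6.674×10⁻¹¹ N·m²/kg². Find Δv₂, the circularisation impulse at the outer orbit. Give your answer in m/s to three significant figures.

μ = GM = 6.674×10⁻¹¹ × 1.988×10³⁰ = 1.327×10²⁰ m³/s².
r₁ = 1.991×10⁸ km = 1.991×10¹¹ m.
r₂ = 3.489×10⁹ km = 3.489×10¹² m.
Transfer ellipse a_t = (r₁ + r₂)/2 = 1.844×10¹² m.
At r₁: circular v_c1 = √(μ/r₁) = 25810 m/s; transfer-perihelion v_p = √[μ(2/r₁ − 1/a_t)] = 35510 m/s.
At r₂: circular v_c2 = √(μ/r₂) = 6167 m/s; transfer-aphelion v_a = √[μ(2/r₂ − 1/a_t)] = 2026 m/s.
Δv₂ = v_c2 − v_a = 4140 m/s.

Δv ≈ 4140 m/s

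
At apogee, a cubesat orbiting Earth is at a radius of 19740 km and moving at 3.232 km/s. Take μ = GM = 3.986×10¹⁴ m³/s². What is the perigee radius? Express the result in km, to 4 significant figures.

perigee radius ≈ 6887 km

r_a = 1.974×10⁷ m.
Specific energy ε = v²/2 − μ/r = -1.497×10⁷ J/kg, so a = −μ/(2ε) = 1.331×10⁷ m.
The apsides satisfy r_p + r_a = 2a, so the perigee radius is 2a − r_a = 6.887×10⁶ m = 6887.3 km.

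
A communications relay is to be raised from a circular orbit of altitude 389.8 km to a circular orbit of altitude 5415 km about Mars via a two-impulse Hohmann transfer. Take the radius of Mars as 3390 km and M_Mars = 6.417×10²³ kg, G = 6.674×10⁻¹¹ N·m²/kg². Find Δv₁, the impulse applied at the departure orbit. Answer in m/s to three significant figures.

Δv ≈ 616 m/s

μ = GM = 6.674×10⁻¹¹ × 6.417×10²³ = 4.283×10¹³ m³/s².
r₁ = 3390 + 389.8 = 3779.8 km = 3.7798×10⁶ m.
r₂ = 3390 + 5415 = 8805.0 km = 8.8050×10⁶ m.
Transfer ellipse a_t = (r₁ + r₂)/2 = 6.292×10⁶ m.
At r₁: circular v_c1 = √(μ/r₁) = 3366 m/s; transfer-periapsis v_p = √[μ(2/r₁ − 1/a_t)] = 3982 m/s.
Δv₁ = v_p − v_c1 = 615.7 m/s.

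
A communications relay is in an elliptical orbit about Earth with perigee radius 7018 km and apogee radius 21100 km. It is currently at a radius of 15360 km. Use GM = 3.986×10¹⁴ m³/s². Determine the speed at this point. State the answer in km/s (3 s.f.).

Semi-major axis a = (r_p + r_a)/2 = 14059 km = 1.406×10⁷ m.
Vis-viva: v² = μ(2/r − 1/a) = 3.986×10¹⁴ × (1.302×10⁻⁷ − 7.113×10⁻⁸) = 2.355×10⁷ m²/s².
v = 4853 m/s = 4.853 km/s.

v ≈ 4.85 km/s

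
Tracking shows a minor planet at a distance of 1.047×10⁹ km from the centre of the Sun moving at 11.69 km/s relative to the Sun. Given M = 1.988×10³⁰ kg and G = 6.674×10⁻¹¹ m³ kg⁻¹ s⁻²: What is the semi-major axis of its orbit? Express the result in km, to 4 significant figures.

μ = GM = 6.674×10⁻¹¹ × 1.988×10³⁰ = 1.327×10²⁰ m³/s².
r = 1.047×10¹² m.
Specific orbital energy ε = v²/2 − μ/r = (11690)²/2 − 1.327×10²⁰/1.047×10¹² = -5.840×10⁷ J/kg.
Since ε = −μ/(2a), a = −μ/(2ε) = 1.136×10¹² m = 1.1360×10⁹ km.

a ≈ 1.136×10⁹ km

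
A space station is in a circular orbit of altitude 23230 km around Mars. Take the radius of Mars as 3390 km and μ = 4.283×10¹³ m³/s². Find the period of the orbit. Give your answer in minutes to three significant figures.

T ≈ 2200 minutes

r = 3390 + 23230 = 26620 km = 2.6620×10⁷ m.
Kepler's third law: T = 2π√(r³/μ) = 2π√((2.662×10⁷)³ / 4.283×10¹³).
r³/μ = 4.404×10⁸ s², so T = 2π × 2.099×10⁴ = 1.319×10⁵ s.
Converting: 1.319×10⁵ s ÷ 60.00 = 2198 minutes.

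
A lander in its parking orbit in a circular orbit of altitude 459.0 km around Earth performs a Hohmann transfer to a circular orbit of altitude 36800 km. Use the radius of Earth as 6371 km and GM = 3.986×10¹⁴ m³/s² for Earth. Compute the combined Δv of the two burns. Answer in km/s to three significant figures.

r₁ = 6371 + 459.0 = 6830.0 km = 6.8300×10⁶ m.
r₂ = 6371 + 36800 = 43171 km = 4.3171×10⁷ m.
Transfer ellipse a_t = (r₁ + r₂)/2 = 2.500×10⁷ m.
At r₁: circular v_c1 = √(μ/r₁) = 7639 m/s; transfer-perigee v_p = √[μ(2/r₁ − 1/a_t)] = 10040 m/s.
Δv₁ = v_p − v_c1 = 2399 m/s.
At r₂: circular v_c2 = √(μ/r₂) = 3039 m/s; transfer-apogee v_a = √[μ(2/r₂ − 1/a_t)] = 1588 m/s.
Δv₂ = v_c2 − v_a = 1450 m/s.
Total Δv = Δv₁ + Δv₂ = 3850 m/s = 3.850 km/s.

Δv_total ≈ 3.85 km/s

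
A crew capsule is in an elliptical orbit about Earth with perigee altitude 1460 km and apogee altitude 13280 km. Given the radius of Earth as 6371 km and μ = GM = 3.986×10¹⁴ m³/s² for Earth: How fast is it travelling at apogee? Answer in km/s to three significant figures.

r_p = 6371 + 1460 = 7831.0 km = 7.8310×10⁶ m.
r_a = 6371 + 13280 = 19651 km = 1.9651×10⁷ m.
Semi-major axis a = (r_p + r_a)/2 = 13741 km = 1.374×10⁷ m.
Vis-viva: v² = μ(2/r − 1/a) = 3.986×10¹⁴ × (1.018×10⁻⁷ − 7.277×10⁻⁸) = 1.156×10⁷ m²/s².
v = 3400 m/s = 3.400 km/s.

v ≈ 3.40 km/s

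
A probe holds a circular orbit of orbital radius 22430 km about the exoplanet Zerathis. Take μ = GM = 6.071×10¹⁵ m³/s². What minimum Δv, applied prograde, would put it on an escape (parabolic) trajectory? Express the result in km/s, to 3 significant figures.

r = 22430 km = 2.243×10⁷ m.
Circular speed v_c = √(μ/r) = 16450 m/s.
Escape speed v_esc = √(2μ/r) = √2 × v_c = 23270 m/s.
Δv = v_esc − v_c = 6815 m/s = 6.815 km/s.

Δv ≈ 6.81 km/s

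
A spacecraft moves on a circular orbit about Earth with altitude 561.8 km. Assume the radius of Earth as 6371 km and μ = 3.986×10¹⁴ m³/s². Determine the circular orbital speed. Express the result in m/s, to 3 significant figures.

v ≈ 7580 m/s

r = 6371 + 561.8 = 6932.8 km = 6.9328×10⁶ m.
For a circular orbit v = √(μ/r) = √(3.986×10¹⁴ / 6.933×10⁶) = √(5.749×10⁷) = 7583 m/s.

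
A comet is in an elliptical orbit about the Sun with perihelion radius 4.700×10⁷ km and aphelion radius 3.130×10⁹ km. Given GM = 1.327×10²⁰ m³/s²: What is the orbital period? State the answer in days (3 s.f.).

Semi-major axis a = (r_p + r_a)/2 = (4.7000×10⁷ + 3.1300×10⁹)/2 = 1.5885×10⁹ km = 1.588×10¹² m.
By Kepler's third law T = 2π√(a³/μ) = 2π × 1.738×10⁸ = 1.092×10⁹ s.
= 12640 days.

T ≈ 12600 days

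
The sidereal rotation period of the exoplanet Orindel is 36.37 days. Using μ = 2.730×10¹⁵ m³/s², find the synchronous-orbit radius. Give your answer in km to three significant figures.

T = 36.37 days = 3.142×10⁶ s.
A synchronous orbit has period T, so by Kepler's third law a = (μT²/4π²)^(1/3).
μT²/4π² = 2.730×10¹⁵ × (3.142×10⁶)² / 39.48 = 6.828×10²⁶ m³.
a = 8.806×10⁸ m = 8.8059×10⁵ km.

r_sync ≈ 8.81×10⁵ km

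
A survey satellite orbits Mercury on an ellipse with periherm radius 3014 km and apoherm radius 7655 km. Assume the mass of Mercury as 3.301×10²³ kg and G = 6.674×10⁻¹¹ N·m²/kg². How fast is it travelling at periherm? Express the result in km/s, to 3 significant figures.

μ = GM = 6.674×10⁻¹¹ × 3.301×10²³ = 2.203×10¹³ m³/s².
Semi-major axis a = (r_p + r_a)/2 = 5334.5 km = 5.334×10⁶ m.
Vis-viva: v² = μ(2/r − 1/a) = 2.203×10¹³ × (6.636×10⁻⁷ − 1.875×10⁻⁷) = 1.049×10⁷ m²/s².
v = 3239 m/s = 3.239 km/s.

v ≈ 3.24 km/s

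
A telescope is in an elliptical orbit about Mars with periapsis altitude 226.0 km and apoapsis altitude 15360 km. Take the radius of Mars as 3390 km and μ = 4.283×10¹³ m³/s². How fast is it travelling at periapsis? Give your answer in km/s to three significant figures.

r_p = 3390 + 226.0 = 3616.0 km = 3.6160×10⁶ m.
r_a = 3390 + 15360 = 18750 km = 1.8750×10⁷ m.
Semi-major axis a = (r_p + r_a)/2 = 11183 km = 1.118×10⁷ m.
Vis-viva: v² = μ(2/r − 1/a) = 4.283×10¹³ × (5.531×10⁻⁷ − 8.942×10⁻⁸) = 1.986×10⁷ m²/s².
v = 4456 m/s = 4.456 km/s.

v ≈ 4.46 km/s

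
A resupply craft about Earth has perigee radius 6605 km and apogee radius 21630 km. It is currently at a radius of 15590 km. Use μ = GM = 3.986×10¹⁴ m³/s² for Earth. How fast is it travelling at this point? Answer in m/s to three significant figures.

Semi-major axis a = (r_p + r_a)/2 = 14118 km = 1.412×10⁷ m.
Vis-viva: v² = μ(2/r − 1/a) = 3.986×10¹⁴ × (1.283×10⁻⁷ − 7.083×10⁻⁸) = 2.290×10⁷ m²/s².
v = 4785 m/s.

v ≈ 4790 m/s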